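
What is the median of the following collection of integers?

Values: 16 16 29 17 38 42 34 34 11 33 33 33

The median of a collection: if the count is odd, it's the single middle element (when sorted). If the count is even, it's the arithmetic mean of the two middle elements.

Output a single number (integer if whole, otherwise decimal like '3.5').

Answer: 33

Derivation:
Step 1: insert 16 -> lo=[16] (size 1, max 16) hi=[] (size 0) -> median=16
Step 2: insert 16 -> lo=[16] (size 1, max 16) hi=[16] (size 1, min 16) -> median=16
Step 3: insert 29 -> lo=[16, 16] (size 2, max 16) hi=[29] (size 1, min 29) -> median=16
Step 4: insert 17 -> lo=[16, 16] (size 2, max 16) hi=[17, 29] (size 2, min 17) -> median=16.5
Step 5: insert 38 -> lo=[16, 16, 17] (size 3, max 17) hi=[29, 38] (size 2, min 29) -> median=17
Step 6: insert 42 -> lo=[16, 16, 17] (size 3, max 17) hi=[29, 38, 42] (size 3, min 29) -> median=23
Step 7: insert 34 -> lo=[16, 16, 17, 29] (size 4, max 29) hi=[34, 38, 42] (size 3, min 34) -> median=29
Step 8: insert 34 -> lo=[16, 16, 17, 29] (size 4, max 29) hi=[34, 34, 38, 42] (size 4, min 34) -> median=31.5
Step 9: insert 11 -> lo=[11, 16, 16, 17, 29] (size 5, max 29) hi=[34, 34, 38, 42] (size 4, min 34) -> median=29
Step 10: insert 33 -> lo=[11, 16, 16, 17, 29] (size 5, max 29) hi=[33, 34, 34, 38, 42] (size 5, min 33) -> median=31
Step 11: insert 33 -> lo=[11, 16, 16, 17, 29, 33] (size 6, max 33) hi=[33, 34, 34, 38, 42] (size 5, min 33) -> median=33
Step 12: insert 33 -> lo=[11, 16, 16, 17, 29, 33] (size 6, max 33) hi=[33, 33, 34, 34, 38, 42] (size 6, min 33) -> median=33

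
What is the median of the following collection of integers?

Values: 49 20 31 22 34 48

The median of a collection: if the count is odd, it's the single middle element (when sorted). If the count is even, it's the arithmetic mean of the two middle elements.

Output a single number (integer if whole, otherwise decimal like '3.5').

Answer: 32.5

Derivation:
Step 1: insert 49 -> lo=[49] (size 1, max 49) hi=[] (size 0) -> median=49
Step 2: insert 20 -> lo=[20] (size 1, max 20) hi=[49] (size 1, min 49) -> median=34.5
Step 3: insert 31 -> lo=[20, 31] (size 2, max 31) hi=[49] (size 1, min 49) -> median=31
Step 4: insert 22 -> lo=[20, 22] (size 2, max 22) hi=[31, 49] (size 2, min 31) -> median=26.5
Step 5: insert 34 -> lo=[20, 22, 31] (size 3, max 31) hi=[34, 49] (size 2, min 34) -> median=31
Step 6: insert 48 -> lo=[20, 22, 31] (size 3, max 31) hi=[34, 48, 49] (size 3, min 34) -> median=32.5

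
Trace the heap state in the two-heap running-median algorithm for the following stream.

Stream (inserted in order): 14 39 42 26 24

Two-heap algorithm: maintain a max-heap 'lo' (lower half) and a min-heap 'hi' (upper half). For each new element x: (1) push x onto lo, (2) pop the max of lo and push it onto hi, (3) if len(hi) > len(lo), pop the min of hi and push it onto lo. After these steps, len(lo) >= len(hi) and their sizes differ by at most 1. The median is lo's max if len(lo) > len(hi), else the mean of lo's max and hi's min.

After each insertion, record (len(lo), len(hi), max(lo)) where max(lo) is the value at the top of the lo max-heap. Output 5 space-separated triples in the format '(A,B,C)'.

Step 1: insert 14 -> lo=[14] hi=[] -> (len(lo)=1, len(hi)=0, max(lo)=14)
Step 2: insert 39 -> lo=[14] hi=[39] -> (len(lo)=1, len(hi)=1, max(lo)=14)
Step 3: insert 42 -> lo=[14, 39] hi=[42] -> (len(lo)=2, len(hi)=1, max(lo)=39)
Step 4: insert 26 -> lo=[14, 26] hi=[39, 42] -> (len(lo)=2, len(hi)=2, max(lo)=26)
Step 5: insert 24 -> lo=[14, 24, 26] hi=[39, 42] -> (len(lo)=3, len(hi)=2, max(lo)=26)

Answer: (1,0,14) (1,1,14) (2,1,39) (2,2,26) (3,2,26)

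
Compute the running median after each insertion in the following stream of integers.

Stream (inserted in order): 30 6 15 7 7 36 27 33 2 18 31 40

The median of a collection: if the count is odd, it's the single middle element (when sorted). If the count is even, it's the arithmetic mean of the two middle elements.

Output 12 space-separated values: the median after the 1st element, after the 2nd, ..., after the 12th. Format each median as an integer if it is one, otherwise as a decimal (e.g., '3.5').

Step 1: insert 30 -> lo=[30] (size 1, max 30) hi=[] (size 0) -> median=30
Step 2: insert 6 -> lo=[6] (size 1, max 6) hi=[30] (size 1, min 30) -> median=18
Step 3: insert 15 -> lo=[6, 15] (size 2, max 15) hi=[30] (size 1, min 30) -> median=15
Step 4: insert 7 -> lo=[6, 7] (size 2, max 7) hi=[15, 30] (size 2, min 15) -> median=11
Step 5: insert 7 -> lo=[6, 7, 7] (size 3, max 7) hi=[15, 30] (size 2, min 15) -> median=7
Step 6: insert 36 -> lo=[6, 7, 7] (size 3, max 7) hi=[15, 30, 36] (size 3, min 15) -> median=11
Step 7: insert 27 -> lo=[6, 7, 7, 15] (size 4, max 15) hi=[27, 30, 36] (size 3, min 27) -> median=15
Step 8: insert 33 -> lo=[6, 7, 7, 15] (size 4, max 15) hi=[27, 30, 33, 36] (size 4, min 27) -> median=21
Step 9: insert 2 -> lo=[2, 6, 7, 7, 15] (size 5, max 15) hi=[27, 30, 33, 36] (size 4, min 27) -> median=15
Step 10: insert 18 -> lo=[2, 6, 7, 7, 15] (size 5, max 15) hi=[18, 27, 30, 33, 36] (size 5, min 18) -> median=16.5
Step 11: insert 31 -> lo=[2, 6, 7, 7, 15, 18] (size 6, max 18) hi=[27, 30, 31, 33, 36] (size 5, min 27) -> median=18
Step 12: insert 40 -> lo=[2, 6, 7, 7, 15, 18] (size 6, max 18) hi=[27, 30, 31, 33, 36, 40] (size 6, min 27) -> median=22.5

Answer: 30 18 15 11 7 11 15 21 15 16.5 18 22.5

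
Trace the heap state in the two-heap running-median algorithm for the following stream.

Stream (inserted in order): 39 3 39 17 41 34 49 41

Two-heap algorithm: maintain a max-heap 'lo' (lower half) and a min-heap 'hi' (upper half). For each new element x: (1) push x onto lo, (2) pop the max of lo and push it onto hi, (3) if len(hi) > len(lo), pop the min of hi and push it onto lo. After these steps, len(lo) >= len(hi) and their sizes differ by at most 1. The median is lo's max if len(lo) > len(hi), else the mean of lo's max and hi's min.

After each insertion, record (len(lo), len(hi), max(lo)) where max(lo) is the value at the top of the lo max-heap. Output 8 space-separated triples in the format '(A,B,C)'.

Answer: (1,0,39) (1,1,3) (2,1,39) (2,2,17) (3,2,39) (3,3,34) (4,3,39) (4,4,39)

Derivation:
Step 1: insert 39 -> lo=[39] hi=[] -> (len(lo)=1, len(hi)=0, max(lo)=39)
Step 2: insert 3 -> lo=[3] hi=[39] -> (len(lo)=1, len(hi)=1, max(lo)=3)
Step 3: insert 39 -> lo=[3, 39] hi=[39] -> (len(lo)=2, len(hi)=1, max(lo)=39)
Step 4: insert 17 -> lo=[3, 17] hi=[39, 39] -> (len(lo)=2, len(hi)=2, max(lo)=17)
Step 5: insert 41 -> lo=[3, 17, 39] hi=[39, 41] -> (len(lo)=3, len(hi)=2, max(lo)=39)
Step 6: insert 34 -> lo=[3, 17, 34] hi=[39, 39, 41] -> (len(lo)=3, len(hi)=3, max(lo)=34)
Step 7: insert 49 -> lo=[3, 17, 34, 39] hi=[39, 41, 49] -> (len(lo)=4, len(hi)=3, max(lo)=39)
Step 8: insert 41 -> lo=[3, 17, 34, 39] hi=[39, 41, 41, 49] -> (len(lo)=4, len(hi)=4, max(lo)=39)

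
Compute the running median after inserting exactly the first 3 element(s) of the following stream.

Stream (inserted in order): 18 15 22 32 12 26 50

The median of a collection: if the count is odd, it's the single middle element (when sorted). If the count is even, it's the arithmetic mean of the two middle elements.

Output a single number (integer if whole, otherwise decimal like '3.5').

Step 1: insert 18 -> lo=[18] (size 1, max 18) hi=[] (size 0) -> median=18
Step 2: insert 15 -> lo=[15] (size 1, max 15) hi=[18] (size 1, min 18) -> median=16.5
Step 3: insert 22 -> lo=[15, 18] (size 2, max 18) hi=[22] (size 1, min 22) -> median=18

Answer: 18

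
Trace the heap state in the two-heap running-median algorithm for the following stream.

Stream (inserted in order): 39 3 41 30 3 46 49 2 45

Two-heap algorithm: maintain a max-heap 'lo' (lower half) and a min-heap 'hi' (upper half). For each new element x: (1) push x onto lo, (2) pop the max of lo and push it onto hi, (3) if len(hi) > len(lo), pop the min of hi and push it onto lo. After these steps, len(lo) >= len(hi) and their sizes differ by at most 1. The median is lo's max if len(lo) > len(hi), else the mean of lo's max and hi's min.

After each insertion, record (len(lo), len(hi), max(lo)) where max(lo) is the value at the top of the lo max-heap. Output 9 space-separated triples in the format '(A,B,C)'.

Step 1: insert 39 -> lo=[39] hi=[] -> (len(lo)=1, len(hi)=0, max(lo)=39)
Step 2: insert 3 -> lo=[3] hi=[39] -> (len(lo)=1, len(hi)=1, max(lo)=3)
Step 3: insert 41 -> lo=[3, 39] hi=[41] -> (len(lo)=2, len(hi)=1, max(lo)=39)
Step 4: insert 30 -> lo=[3, 30] hi=[39, 41] -> (len(lo)=2, len(hi)=2, max(lo)=30)
Step 5: insert 3 -> lo=[3, 3, 30] hi=[39, 41] -> (len(lo)=3, len(hi)=2, max(lo)=30)
Step 6: insert 46 -> lo=[3, 3, 30] hi=[39, 41, 46] -> (len(lo)=3, len(hi)=3, max(lo)=30)
Step 7: insert 49 -> lo=[3, 3, 30, 39] hi=[41, 46, 49] -> (len(lo)=4, len(hi)=3, max(lo)=39)
Step 8: insert 2 -> lo=[2, 3, 3, 30] hi=[39, 41, 46, 49] -> (len(lo)=4, len(hi)=4, max(lo)=30)
Step 9: insert 45 -> lo=[2, 3, 3, 30, 39] hi=[41, 45, 46, 49] -> (len(lo)=5, len(hi)=4, max(lo)=39)

Answer: (1,0,39) (1,1,3) (2,1,39) (2,2,30) (3,2,30) (3,3,30) (4,3,39) (4,4,30) (5,4,39)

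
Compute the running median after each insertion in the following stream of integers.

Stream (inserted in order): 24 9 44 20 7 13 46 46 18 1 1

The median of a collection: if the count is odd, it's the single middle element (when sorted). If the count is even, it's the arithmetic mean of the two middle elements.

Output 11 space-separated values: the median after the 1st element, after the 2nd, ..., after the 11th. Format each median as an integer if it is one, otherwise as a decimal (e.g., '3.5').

Answer: 24 16.5 24 22 20 16.5 20 22 20 19 18

Derivation:
Step 1: insert 24 -> lo=[24] (size 1, max 24) hi=[] (size 0) -> median=24
Step 2: insert 9 -> lo=[9] (size 1, max 9) hi=[24] (size 1, min 24) -> median=16.5
Step 3: insert 44 -> lo=[9, 24] (size 2, max 24) hi=[44] (size 1, min 44) -> median=24
Step 4: insert 20 -> lo=[9, 20] (size 2, max 20) hi=[24, 44] (size 2, min 24) -> median=22
Step 5: insert 7 -> lo=[7, 9, 20] (size 3, max 20) hi=[24, 44] (size 2, min 24) -> median=20
Step 6: insert 13 -> lo=[7, 9, 13] (size 3, max 13) hi=[20, 24, 44] (size 3, min 20) -> median=16.5
Step 7: insert 46 -> lo=[7, 9, 13, 20] (size 4, max 20) hi=[24, 44, 46] (size 3, min 24) -> median=20
Step 8: insert 46 -> lo=[7, 9, 13, 20] (size 4, max 20) hi=[24, 44, 46, 46] (size 4, min 24) -> median=22
Step 9: insert 18 -> lo=[7, 9, 13, 18, 20] (size 5, max 20) hi=[24, 44, 46, 46] (size 4, min 24) -> median=20
Step 10: insert 1 -> lo=[1, 7, 9, 13, 18] (size 5, max 18) hi=[20, 24, 44, 46, 46] (size 5, min 20) -> median=19
Step 11: insert 1 -> lo=[1, 1, 7, 9, 13, 18] (size 6, max 18) hi=[20, 24, 44, 46, 46] (size 5, min 20) -> median=18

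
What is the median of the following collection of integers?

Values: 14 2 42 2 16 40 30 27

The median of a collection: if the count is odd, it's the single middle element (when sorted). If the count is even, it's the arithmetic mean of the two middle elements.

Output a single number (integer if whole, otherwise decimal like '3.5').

Step 1: insert 14 -> lo=[14] (size 1, max 14) hi=[] (size 0) -> median=14
Step 2: insert 2 -> lo=[2] (size 1, max 2) hi=[14] (size 1, min 14) -> median=8
Step 3: insert 42 -> lo=[2, 14] (size 2, max 14) hi=[42] (size 1, min 42) -> median=14
Step 4: insert 2 -> lo=[2, 2] (size 2, max 2) hi=[14, 42] (size 2, min 14) -> median=8
Step 5: insert 16 -> lo=[2, 2, 14] (size 3, max 14) hi=[16, 42] (size 2, min 16) -> median=14
Step 6: insert 40 -> lo=[2, 2, 14] (size 3, max 14) hi=[16, 40, 42] (size 3, min 16) -> median=15
Step 7: insert 30 -> lo=[2, 2, 14, 16] (size 4, max 16) hi=[30, 40, 42] (size 3, min 30) -> median=16
Step 8: insert 27 -> lo=[2, 2, 14, 16] (size 4, max 16) hi=[27, 30, 40, 42] (size 4, min 27) -> median=21.5

Answer: 21.5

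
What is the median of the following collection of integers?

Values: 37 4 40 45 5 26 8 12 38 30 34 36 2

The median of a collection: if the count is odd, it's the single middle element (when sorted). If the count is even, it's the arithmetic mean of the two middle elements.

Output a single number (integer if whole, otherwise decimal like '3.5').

Answer: 30

Derivation:
Step 1: insert 37 -> lo=[37] (size 1, max 37) hi=[] (size 0) -> median=37
Step 2: insert 4 -> lo=[4] (size 1, max 4) hi=[37] (size 1, min 37) -> median=20.5
Step 3: insert 40 -> lo=[4, 37] (size 2, max 37) hi=[40] (size 1, min 40) -> median=37
Step 4: insert 45 -> lo=[4, 37] (size 2, max 37) hi=[40, 45] (size 2, min 40) -> median=38.5
Step 5: insert 5 -> lo=[4, 5, 37] (size 3, max 37) hi=[40, 45] (size 2, min 40) -> median=37
Step 6: insert 26 -> lo=[4, 5, 26] (size 3, max 26) hi=[37, 40, 45] (size 3, min 37) -> median=31.5
Step 7: insert 8 -> lo=[4, 5, 8, 26] (size 4, max 26) hi=[37, 40, 45] (size 3, min 37) -> median=26
Step 8: insert 12 -> lo=[4, 5, 8, 12] (size 4, max 12) hi=[26, 37, 40, 45] (size 4, min 26) -> median=19
Step 9: insert 38 -> lo=[4, 5, 8, 12, 26] (size 5, max 26) hi=[37, 38, 40, 45] (size 4, min 37) -> median=26
Step 10: insert 30 -> lo=[4, 5, 8, 12, 26] (size 5, max 26) hi=[30, 37, 38, 40, 45] (size 5, min 30) -> median=28
Step 11: insert 34 -> lo=[4, 5, 8, 12, 26, 30] (size 6, max 30) hi=[34, 37, 38, 40, 45] (size 5, min 34) -> median=30
Step 12: insert 36 -> lo=[4, 5, 8, 12, 26, 30] (size 6, max 30) hi=[34, 36, 37, 38, 40, 45] (size 6, min 34) -> median=32
Step 13: insert 2 -> lo=[2, 4, 5, 8, 12, 26, 30] (size 7, max 30) hi=[34, 36, 37, 38, 40, 45] (size 6, min 34) -> median=30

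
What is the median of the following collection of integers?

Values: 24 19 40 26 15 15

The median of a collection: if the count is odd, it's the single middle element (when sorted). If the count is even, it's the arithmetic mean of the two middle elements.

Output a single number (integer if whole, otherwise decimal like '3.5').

Step 1: insert 24 -> lo=[24] (size 1, max 24) hi=[] (size 0) -> median=24
Step 2: insert 19 -> lo=[19] (size 1, max 19) hi=[24] (size 1, min 24) -> median=21.5
Step 3: insert 40 -> lo=[19, 24] (size 2, max 24) hi=[40] (size 1, min 40) -> median=24
Step 4: insert 26 -> lo=[19, 24] (size 2, max 24) hi=[26, 40] (size 2, min 26) -> median=25
Step 5: insert 15 -> lo=[15, 19, 24] (size 3, max 24) hi=[26, 40] (size 2, min 26) -> median=24
Step 6: insert 15 -> lo=[15, 15, 19] (size 3, max 19) hi=[24, 26, 40] (size 3, min 24) -> median=21.5

Answer: 21.5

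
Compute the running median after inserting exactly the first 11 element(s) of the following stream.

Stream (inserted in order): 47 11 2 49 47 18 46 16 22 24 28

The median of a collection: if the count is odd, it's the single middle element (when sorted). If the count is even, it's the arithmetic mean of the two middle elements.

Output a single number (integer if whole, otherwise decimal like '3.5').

Step 1: insert 47 -> lo=[47] (size 1, max 47) hi=[] (size 0) -> median=47
Step 2: insert 11 -> lo=[11] (size 1, max 11) hi=[47] (size 1, min 47) -> median=29
Step 3: insert 2 -> lo=[2, 11] (size 2, max 11) hi=[47] (size 1, min 47) -> median=11
Step 4: insert 49 -> lo=[2, 11] (size 2, max 11) hi=[47, 49] (size 2, min 47) -> median=29
Step 5: insert 47 -> lo=[2, 11, 47] (size 3, max 47) hi=[47, 49] (size 2, min 47) -> median=47
Step 6: insert 18 -> lo=[2, 11, 18] (size 3, max 18) hi=[47, 47, 49] (size 3, min 47) -> median=32.5
Step 7: insert 46 -> lo=[2, 11, 18, 46] (size 4, max 46) hi=[47, 47, 49] (size 3, min 47) -> median=46
Step 8: insert 16 -> lo=[2, 11, 16, 18] (size 4, max 18) hi=[46, 47, 47, 49] (size 4, min 46) -> median=32
Step 9: insert 22 -> lo=[2, 11, 16, 18, 22] (size 5, max 22) hi=[46, 47, 47, 49] (size 4, min 46) -> median=22
Step 10: insert 24 -> lo=[2, 11, 16, 18, 22] (size 5, max 22) hi=[24, 46, 47, 47, 49] (size 5, min 24) -> median=23
Step 11: insert 28 -> lo=[2, 11, 16, 18, 22, 24] (size 6, max 24) hi=[28, 46, 47, 47, 49] (size 5, min 28) -> median=24

Answer: 24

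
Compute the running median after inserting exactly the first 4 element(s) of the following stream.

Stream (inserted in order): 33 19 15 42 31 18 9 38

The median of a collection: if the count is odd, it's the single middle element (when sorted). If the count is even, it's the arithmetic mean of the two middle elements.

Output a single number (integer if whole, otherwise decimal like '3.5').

Answer: 26

Derivation:
Step 1: insert 33 -> lo=[33] (size 1, max 33) hi=[] (size 0) -> median=33
Step 2: insert 19 -> lo=[19] (size 1, max 19) hi=[33] (size 1, min 33) -> median=26
Step 3: insert 15 -> lo=[15, 19] (size 2, max 19) hi=[33] (size 1, min 33) -> median=19
Step 4: insert 42 -> lo=[15, 19] (size 2, max 19) hi=[33, 42] (size 2, min 33) -> median=26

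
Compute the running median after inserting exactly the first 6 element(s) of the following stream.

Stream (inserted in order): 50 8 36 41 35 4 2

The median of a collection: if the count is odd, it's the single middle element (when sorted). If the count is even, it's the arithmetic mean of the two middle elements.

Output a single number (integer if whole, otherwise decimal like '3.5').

Answer: 35.5

Derivation:
Step 1: insert 50 -> lo=[50] (size 1, max 50) hi=[] (size 0) -> median=50
Step 2: insert 8 -> lo=[8] (size 1, max 8) hi=[50] (size 1, min 50) -> median=29
Step 3: insert 36 -> lo=[8, 36] (size 2, max 36) hi=[50] (size 1, min 50) -> median=36
Step 4: insert 41 -> lo=[8, 36] (size 2, max 36) hi=[41, 50] (size 2, min 41) -> median=38.5
Step 5: insert 35 -> lo=[8, 35, 36] (size 3, max 36) hi=[41, 50] (size 2, min 41) -> median=36
Step 6: insert 4 -> lo=[4, 8, 35] (size 3, max 35) hi=[36, 41, 50] (size 3, min 36) -> median=35.5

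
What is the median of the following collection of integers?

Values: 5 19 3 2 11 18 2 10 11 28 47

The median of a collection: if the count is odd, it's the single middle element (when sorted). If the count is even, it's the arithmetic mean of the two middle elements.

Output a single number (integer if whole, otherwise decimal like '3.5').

Step 1: insert 5 -> lo=[5] (size 1, max 5) hi=[] (size 0) -> median=5
Step 2: insert 19 -> lo=[5] (size 1, max 5) hi=[19] (size 1, min 19) -> median=12
Step 3: insert 3 -> lo=[3, 5] (size 2, max 5) hi=[19] (size 1, min 19) -> median=5
Step 4: insert 2 -> lo=[2, 3] (size 2, max 3) hi=[5, 19] (size 2, min 5) -> median=4
Step 5: insert 11 -> lo=[2, 3, 5] (size 3, max 5) hi=[11, 19] (size 2, min 11) -> median=5
Step 6: insert 18 -> lo=[2, 3, 5] (size 3, max 5) hi=[11, 18, 19] (size 3, min 11) -> median=8
Step 7: insert 2 -> lo=[2, 2, 3, 5] (size 4, max 5) hi=[11, 18, 19] (size 3, min 11) -> median=5
Step 8: insert 10 -> lo=[2, 2, 3, 5] (size 4, max 5) hi=[10, 11, 18, 19] (size 4, min 10) -> median=7.5
Step 9: insert 11 -> lo=[2, 2, 3, 5, 10] (size 5, max 10) hi=[11, 11, 18, 19] (size 4, min 11) -> median=10
Step 10: insert 28 -> lo=[2, 2, 3, 5, 10] (size 5, max 10) hi=[11, 11, 18, 19, 28] (size 5, min 11) -> median=10.5
Step 11: insert 47 -> lo=[2, 2, 3, 5, 10, 11] (size 6, max 11) hi=[11, 18, 19, 28, 47] (size 5, min 11) -> median=11

Answer: 11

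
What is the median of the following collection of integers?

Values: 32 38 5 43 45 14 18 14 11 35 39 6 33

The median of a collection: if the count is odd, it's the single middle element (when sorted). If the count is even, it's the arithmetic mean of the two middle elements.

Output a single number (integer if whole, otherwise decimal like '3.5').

Answer: 32

Derivation:
Step 1: insert 32 -> lo=[32] (size 1, max 32) hi=[] (size 0) -> median=32
Step 2: insert 38 -> lo=[32] (size 1, max 32) hi=[38] (size 1, min 38) -> median=35
Step 3: insert 5 -> lo=[5, 32] (size 2, max 32) hi=[38] (size 1, min 38) -> median=32
Step 4: insert 43 -> lo=[5, 32] (size 2, max 32) hi=[38, 43] (size 2, min 38) -> median=35
Step 5: insert 45 -> lo=[5, 32, 38] (size 3, max 38) hi=[43, 45] (size 2, min 43) -> median=38
Step 6: insert 14 -> lo=[5, 14, 32] (size 3, max 32) hi=[38, 43, 45] (size 3, min 38) -> median=35
Step 7: insert 18 -> lo=[5, 14, 18, 32] (size 4, max 32) hi=[38, 43, 45] (size 3, min 38) -> median=32
Step 8: insert 14 -> lo=[5, 14, 14, 18] (size 4, max 18) hi=[32, 38, 43, 45] (size 4, min 32) -> median=25
Step 9: insert 11 -> lo=[5, 11, 14, 14, 18] (size 5, max 18) hi=[32, 38, 43, 45] (size 4, min 32) -> median=18
Step 10: insert 35 -> lo=[5, 11, 14, 14, 18] (size 5, max 18) hi=[32, 35, 38, 43, 45] (size 5, min 32) -> median=25
Step 11: insert 39 -> lo=[5, 11, 14, 14, 18, 32] (size 6, max 32) hi=[35, 38, 39, 43, 45] (size 5, min 35) -> median=32
Step 12: insert 6 -> lo=[5, 6, 11, 14, 14, 18] (size 6, max 18) hi=[32, 35, 38, 39, 43, 45] (size 6, min 32) -> median=25
Step 13: insert 33 -> lo=[5, 6, 11, 14, 14, 18, 32] (size 7, max 32) hi=[33, 35, 38, 39, 43, 45] (size 6, min 33) -> median=32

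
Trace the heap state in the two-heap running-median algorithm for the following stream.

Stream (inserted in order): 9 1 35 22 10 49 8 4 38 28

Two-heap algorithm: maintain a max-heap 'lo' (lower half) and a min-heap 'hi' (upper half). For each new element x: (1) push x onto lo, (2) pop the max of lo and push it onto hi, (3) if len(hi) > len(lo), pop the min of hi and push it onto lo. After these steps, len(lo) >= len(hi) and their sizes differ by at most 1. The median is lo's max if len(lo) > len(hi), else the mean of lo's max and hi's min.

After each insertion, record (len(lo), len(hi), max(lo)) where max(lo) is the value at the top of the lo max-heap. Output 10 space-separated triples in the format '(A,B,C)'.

Step 1: insert 9 -> lo=[9] hi=[] -> (len(lo)=1, len(hi)=0, max(lo)=9)
Step 2: insert 1 -> lo=[1] hi=[9] -> (len(lo)=1, len(hi)=1, max(lo)=1)
Step 3: insert 35 -> lo=[1, 9] hi=[35] -> (len(lo)=2, len(hi)=1, max(lo)=9)
Step 4: insert 22 -> lo=[1, 9] hi=[22, 35] -> (len(lo)=2, len(hi)=2, max(lo)=9)
Step 5: insert 10 -> lo=[1, 9, 10] hi=[22, 35] -> (len(lo)=3, len(hi)=2, max(lo)=10)
Step 6: insert 49 -> lo=[1, 9, 10] hi=[22, 35, 49] -> (len(lo)=3, len(hi)=3, max(lo)=10)
Step 7: insert 8 -> lo=[1, 8, 9, 10] hi=[22, 35, 49] -> (len(lo)=4, len(hi)=3, max(lo)=10)
Step 8: insert 4 -> lo=[1, 4, 8, 9] hi=[10, 22, 35, 49] -> (len(lo)=4, len(hi)=4, max(lo)=9)
Step 9: insert 38 -> lo=[1, 4, 8, 9, 10] hi=[22, 35, 38, 49] -> (len(lo)=5, len(hi)=4, max(lo)=10)
Step 10: insert 28 -> lo=[1, 4, 8, 9, 10] hi=[22, 28, 35, 38, 49] -> (len(lo)=5, len(hi)=5, max(lo)=10)

Answer: (1,0,9) (1,1,1) (2,1,9) (2,2,9) (3,2,10) (3,3,10) (4,3,10) (4,4,9) (5,4,10) (5,5,10)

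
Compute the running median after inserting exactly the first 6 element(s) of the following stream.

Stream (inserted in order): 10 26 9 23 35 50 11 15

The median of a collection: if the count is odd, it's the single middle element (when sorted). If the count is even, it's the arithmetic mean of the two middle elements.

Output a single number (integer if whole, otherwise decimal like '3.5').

Answer: 24.5

Derivation:
Step 1: insert 10 -> lo=[10] (size 1, max 10) hi=[] (size 0) -> median=10
Step 2: insert 26 -> lo=[10] (size 1, max 10) hi=[26] (size 1, min 26) -> median=18
Step 3: insert 9 -> lo=[9, 10] (size 2, max 10) hi=[26] (size 1, min 26) -> median=10
Step 4: insert 23 -> lo=[9, 10] (size 2, max 10) hi=[23, 26] (size 2, min 23) -> median=16.5
Step 5: insert 35 -> lo=[9, 10, 23] (size 3, max 23) hi=[26, 35] (size 2, min 26) -> median=23
Step 6: insert 50 -> lo=[9, 10, 23] (size 3, max 23) hi=[26, 35, 50] (size 3, min 26) -> median=24.5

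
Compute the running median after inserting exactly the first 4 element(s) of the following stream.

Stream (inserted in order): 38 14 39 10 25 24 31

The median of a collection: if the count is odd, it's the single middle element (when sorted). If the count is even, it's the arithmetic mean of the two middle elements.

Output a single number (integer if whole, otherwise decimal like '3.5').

Answer: 26

Derivation:
Step 1: insert 38 -> lo=[38] (size 1, max 38) hi=[] (size 0) -> median=38
Step 2: insert 14 -> lo=[14] (size 1, max 14) hi=[38] (size 1, min 38) -> median=26
Step 3: insert 39 -> lo=[14, 38] (size 2, max 38) hi=[39] (size 1, min 39) -> median=38
Step 4: insert 10 -> lo=[10, 14] (size 2, max 14) hi=[38, 39] (size 2, min 38) -> median=26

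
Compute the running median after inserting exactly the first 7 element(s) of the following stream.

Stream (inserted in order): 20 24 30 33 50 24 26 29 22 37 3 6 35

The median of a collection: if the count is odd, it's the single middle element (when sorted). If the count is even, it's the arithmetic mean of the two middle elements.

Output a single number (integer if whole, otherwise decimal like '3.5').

Step 1: insert 20 -> lo=[20] (size 1, max 20) hi=[] (size 0) -> median=20
Step 2: insert 24 -> lo=[20] (size 1, max 20) hi=[24] (size 1, min 24) -> median=22
Step 3: insert 30 -> lo=[20, 24] (size 2, max 24) hi=[30] (size 1, min 30) -> median=24
Step 4: insert 33 -> lo=[20, 24] (size 2, max 24) hi=[30, 33] (size 2, min 30) -> median=27
Step 5: insert 50 -> lo=[20, 24, 30] (size 3, max 30) hi=[33, 50] (size 2, min 33) -> median=30
Step 6: insert 24 -> lo=[20, 24, 24] (size 3, max 24) hi=[30, 33, 50] (size 3, min 30) -> median=27
Step 7: insert 26 -> lo=[20, 24, 24, 26] (size 4, max 26) hi=[30, 33, 50] (size 3, min 30) -> median=26

Answer: 26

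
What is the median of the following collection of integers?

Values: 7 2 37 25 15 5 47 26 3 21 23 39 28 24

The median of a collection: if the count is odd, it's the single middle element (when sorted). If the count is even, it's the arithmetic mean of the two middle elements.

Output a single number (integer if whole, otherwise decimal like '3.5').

Answer: 23.5

Derivation:
Step 1: insert 7 -> lo=[7] (size 1, max 7) hi=[] (size 0) -> median=7
Step 2: insert 2 -> lo=[2] (size 1, max 2) hi=[7] (size 1, min 7) -> median=4.5
Step 3: insert 37 -> lo=[2, 7] (size 2, max 7) hi=[37] (size 1, min 37) -> median=7
Step 4: insert 25 -> lo=[2, 7] (size 2, max 7) hi=[25, 37] (size 2, min 25) -> median=16
Step 5: insert 15 -> lo=[2, 7, 15] (size 3, max 15) hi=[25, 37] (size 2, min 25) -> median=15
Step 6: insert 5 -> lo=[2, 5, 7] (size 3, max 7) hi=[15, 25, 37] (size 3, min 15) -> median=11
Step 7: insert 47 -> lo=[2, 5, 7, 15] (size 4, max 15) hi=[25, 37, 47] (size 3, min 25) -> median=15
Step 8: insert 26 -> lo=[2, 5, 7, 15] (size 4, max 15) hi=[25, 26, 37, 47] (size 4, min 25) -> median=20
Step 9: insert 3 -> lo=[2, 3, 5, 7, 15] (size 5, max 15) hi=[25, 26, 37, 47] (size 4, min 25) -> median=15
Step 10: insert 21 -> lo=[2, 3, 5, 7, 15] (size 5, max 15) hi=[21, 25, 26, 37, 47] (size 5, min 21) -> median=18
Step 11: insert 23 -> lo=[2, 3, 5, 7, 15, 21] (size 6, max 21) hi=[23, 25, 26, 37, 47] (size 5, min 23) -> median=21
Step 12: insert 39 -> lo=[2, 3, 5, 7, 15, 21] (size 6, max 21) hi=[23, 25, 26, 37, 39, 47] (size 6, min 23) -> median=22
Step 13: insert 28 -> lo=[2, 3, 5, 7, 15, 21, 23] (size 7, max 23) hi=[25, 26, 28, 37, 39, 47] (size 6, min 25) -> median=23
Step 14: insert 24 -> lo=[2, 3, 5, 7, 15, 21, 23] (size 7, max 23) hi=[24, 25, 26, 28, 37, 39, 47] (size 7, min 24) -> median=23.5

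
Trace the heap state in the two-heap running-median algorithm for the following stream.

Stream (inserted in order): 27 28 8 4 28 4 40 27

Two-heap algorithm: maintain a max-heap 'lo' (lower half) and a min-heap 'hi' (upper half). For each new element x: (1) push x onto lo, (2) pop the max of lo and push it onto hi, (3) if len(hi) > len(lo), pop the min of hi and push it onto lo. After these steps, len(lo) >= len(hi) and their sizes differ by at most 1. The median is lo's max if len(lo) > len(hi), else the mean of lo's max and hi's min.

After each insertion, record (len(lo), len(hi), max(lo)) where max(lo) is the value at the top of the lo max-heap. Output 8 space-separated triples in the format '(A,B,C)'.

Step 1: insert 27 -> lo=[27] hi=[] -> (len(lo)=1, len(hi)=0, max(lo)=27)
Step 2: insert 28 -> lo=[27] hi=[28] -> (len(lo)=1, len(hi)=1, max(lo)=27)
Step 3: insert 8 -> lo=[8, 27] hi=[28] -> (len(lo)=2, len(hi)=1, max(lo)=27)
Step 4: insert 4 -> lo=[4, 8] hi=[27, 28] -> (len(lo)=2, len(hi)=2, max(lo)=8)
Step 5: insert 28 -> lo=[4, 8, 27] hi=[28, 28] -> (len(lo)=3, len(hi)=2, max(lo)=27)
Step 6: insert 4 -> lo=[4, 4, 8] hi=[27, 28, 28] -> (len(lo)=3, len(hi)=3, max(lo)=8)
Step 7: insert 40 -> lo=[4, 4, 8, 27] hi=[28, 28, 40] -> (len(lo)=4, len(hi)=3, max(lo)=27)
Step 8: insert 27 -> lo=[4, 4, 8, 27] hi=[27, 28, 28, 40] -> (len(lo)=4, len(hi)=4, max(lo)=27)

Answer: (1,0,27) (1,1,27) (2,1,27) (2,2,8) (3,2,27) (3,3,8) (4,3,27) (4,4,27)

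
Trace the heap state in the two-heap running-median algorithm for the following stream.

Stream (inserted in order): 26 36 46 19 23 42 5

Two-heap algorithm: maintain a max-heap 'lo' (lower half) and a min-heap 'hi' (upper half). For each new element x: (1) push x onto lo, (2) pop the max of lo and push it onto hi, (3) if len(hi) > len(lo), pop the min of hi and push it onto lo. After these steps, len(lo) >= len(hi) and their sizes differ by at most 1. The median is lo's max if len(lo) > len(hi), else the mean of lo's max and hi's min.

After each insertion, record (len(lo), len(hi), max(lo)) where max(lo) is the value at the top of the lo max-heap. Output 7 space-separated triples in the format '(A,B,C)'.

Step 1: insert 26 -> lo=[26] hi=[] -> (len(lo)=1, len(hi)=0, max(lo)=26)
Step 2: insert 36 -> lo=[26] hi=[36] -> (len(lo)=1, len(hi)=1, max(lo)=26)
Step 3: insert 46 -> lo=[26, 36] hi=[46] -> (len(lo)=2, len(hi)=1, max(lo)=36)
Step 4: insert 19 -> lo=[19, 26] hi=[36, 46] -> (len(lo)=2, len(hi)=2, max(lo)=26)
Step 5: insert 23 -> lo=[19, 23, 26] hi=[36, 46] -> (len(lo)=3, len(hi)=2, max(lo)=26)
Step 6: insert 42 -> lo=[19, 23, 26] hi=[36, 42, 46] -> (len(lo)=3, len(hi)=3, max(lo)=26)
Step 7: insert 5 -> lo=[5, 19, 23, 26] hi=[36, 42, 46] -> (len(lo)=4, len(hi)=3, max(lo)=26)

Answer: (1,0,26) (1,1,26) (2,1,36) (2,2,26) (3,2,26) (3,3,26) (4,3,26)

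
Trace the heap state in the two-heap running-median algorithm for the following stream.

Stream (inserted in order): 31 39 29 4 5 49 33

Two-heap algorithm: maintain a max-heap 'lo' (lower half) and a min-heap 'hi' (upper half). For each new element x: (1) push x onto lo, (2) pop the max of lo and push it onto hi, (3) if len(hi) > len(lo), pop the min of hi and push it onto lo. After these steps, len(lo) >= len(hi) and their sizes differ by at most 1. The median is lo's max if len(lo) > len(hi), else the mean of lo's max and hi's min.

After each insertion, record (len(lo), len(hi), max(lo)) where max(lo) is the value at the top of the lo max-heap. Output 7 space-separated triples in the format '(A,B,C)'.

Step 1: insert 31 -> lo=[31] hi=[] -> (len(lo)=1, len(hi)=0, max(lo)=31)
Step 2: insert 39 -> lo=[31] hi=[39] -> (len(lo)=1, len(hi)=1, max(lo)=31)
Step 3: insert 29 -> lo=[29, 31] hi=[39] -> (len(lo)=2, len(hi)=1, max(lo)=31)
Step 4: insert 4 -> lo=[4, 29] hi=[31, 39] -> (len(lo)=2, len(hi)=2, max(lo)=29)
Step 5: insert 5 -> lo=[4, 5, 29] hi=[31, 39] -> (len(lo)=3, len(hi)=2, max(lo)=29)
Step 6: insert 49 -> lo=[4, 5, 29] hi=[31, 39, 49] -> (len(lo)=3, len(hi)=3, max(lo)=29)
Step 7: insert 33 -> lo=[4, 5, 29, 31] hi=[33, 39, 49] -> (len(lo)=4, len(hi)=3, max(lo)=31)

Answer: (1,0,31) (1,1,31) (2,1,31) (2,2,29) (3,2,29) (3,3,29) (4,3,31)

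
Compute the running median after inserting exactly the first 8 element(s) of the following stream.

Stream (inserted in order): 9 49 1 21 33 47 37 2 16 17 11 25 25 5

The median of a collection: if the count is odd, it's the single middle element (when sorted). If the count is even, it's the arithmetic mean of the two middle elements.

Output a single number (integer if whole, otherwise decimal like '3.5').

Step 1: insert 9 -> lo=[9] (size 1, max 9) hi=[] (size 0) -> median=9
Step 2: insert 49 -> lo=[9] (size 1, max 9) hi=[49] (size 1, min 49) -> median=29
Step 3: insert 1 -> lo=[1, 9] (size 2, max 9) hi=[49] (size 1, min 49) -> median=9
Step 4: insert 21 -> lo=[1, 9] (size 2, max 9) hi=[21, 49] (size 2, min 21) -> median=15
Step 5: insert 33 -> lo=[1, 9, 21] (size 3, max 21) hi=[33, 49] (size 2, min 33) -> median=21
Step 6: insert 47 -> lo=[1, 9, 21] (size 3, max 21) hi=[33, 47, 49] (size 3, min 33) -> median=27
Step 7: insert 37 -> lo=[1, 9, 21, 33] (size 4, max 33) hi=[37, 47, 49] (size 3, min 37) -> median=33
Step 8: insert 2 -> lo=[1, 2, 9, 21] (size 4, max 21) hi=[33, 37, 47, 49] (size 4, min 33) -> median=27

Answer: 27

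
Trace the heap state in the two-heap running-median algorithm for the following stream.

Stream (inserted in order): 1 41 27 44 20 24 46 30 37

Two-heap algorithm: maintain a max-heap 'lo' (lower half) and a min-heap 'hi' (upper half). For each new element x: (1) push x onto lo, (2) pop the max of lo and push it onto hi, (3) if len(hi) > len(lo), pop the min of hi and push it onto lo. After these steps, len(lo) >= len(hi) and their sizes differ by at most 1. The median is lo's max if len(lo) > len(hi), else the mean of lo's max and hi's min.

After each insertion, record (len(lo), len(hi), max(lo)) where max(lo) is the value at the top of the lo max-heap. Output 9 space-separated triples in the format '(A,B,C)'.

Step 1: insert 1 -> lo=[1] hi=[] -> (len(lo)=1, len(hi)=0, max(lo)=1)
Step 2: insert 41 -> lo=[1] hi=[41] -> (len(lo)=1, len(hi)=1, max(lo)=1)
Step 3: insert 27 -> lo=[1, 27] hi=[41] -> (len(lo)=2, len(hi)=1, max(lo)=27)
Step 4: insert 44 -> lo=[1, 27] hi=[41, 44] -> (len(lo)=2, len(hi)=2, max(lo)=27)
Step 5: insert 20 -> lo=[1, 20, 27] hi=[41, 44] -> (len(lo)=3, len(hi)=2, max(lo)=27)
Step 6: insert 24 -> lo=[1, 20, 24] hi=[27, 41, 44] -> (len(lo)=3, len(hi)=3, max(lo)=24)
Step 7: insert 46 -> lo=[1, 20, 24, 27] hi=[41, 44, 46] -> (len(lo)=4, len(hi)=3, max(lo)=27)
Step 8: insert 30 -> lo=[1, 20, 24, 27] hi=[30, 41, 44, 46] -> (len(lo)=4, len(hi)=4, max(lo)=27)
Step 9: insert 37 -> lo=[1, 20, 24, 27, 30] hi=[37, 41, 44, 46] -> (len(lo)=5, len(hi)=4, max(lo)=30)

Answer: (1,0,1) (1,1,1) (2,1,27) (2,2,27) (3,2,27) (3,3,24) (4,3,27) (4,4,27) (5,4,30)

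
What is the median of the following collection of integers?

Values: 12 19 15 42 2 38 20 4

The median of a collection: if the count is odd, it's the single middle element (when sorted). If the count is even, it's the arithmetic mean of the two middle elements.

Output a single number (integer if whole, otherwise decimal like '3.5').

Step 1: insert 12 -> lo=[12] (size 1, max 12) hi=[] (size 0) -> median=12
Step 2: insert 19 -> lo=[12] (size 1, max 12) hi=[19] (size 1, min 19) -> median=15.5
Step 3: insert 15 -> lo=[12, 15] (size 2, max 15) hi=[19] (size 1, min 19) -> median=15
Step 4: insert 42 -> lo=[12, 15] (size 2, max 15) hi=[19, 42] (size 2, min 19) -> median=17
Step 5: insert 2 -> lo=[2, 12, 15] (size 3, max 15) hi=[19, 42] (size 2, min 19) -> median=15
Step 6: insert 38 -> lo=[2, 12, 15] (size 3, max 15) hi=[19, 38, 42] (size 3, min 19) -> median=17
Step 7: insert 20 -> lo=[2, 12, 15, 19] (size 4, max 19) hi=[20, 38, 42] (size 3, min 20) -> median=19
Step 8: insert 4 -> lo=[2, 4, 12, 15] (size 4, max 15) hi=[19, 20, 38, 42] (size 4, min 19) -> median=17

Answer: 17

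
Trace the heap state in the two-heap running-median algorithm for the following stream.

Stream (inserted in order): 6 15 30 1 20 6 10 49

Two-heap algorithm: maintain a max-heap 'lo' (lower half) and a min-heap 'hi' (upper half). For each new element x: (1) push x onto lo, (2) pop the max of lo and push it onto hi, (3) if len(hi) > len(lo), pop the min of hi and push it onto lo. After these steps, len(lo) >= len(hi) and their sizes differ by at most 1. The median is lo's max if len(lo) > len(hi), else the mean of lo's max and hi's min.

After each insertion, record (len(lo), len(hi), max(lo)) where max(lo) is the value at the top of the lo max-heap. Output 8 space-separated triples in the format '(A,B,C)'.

Answer: (1,0,6) (1,1,6) (2,1,15) (2,2,6) (3,2,15) (3,3,6) (4,3,10) (4,4,10)

Derivation:
Step 1: insert 6 -> lo=[6] hi=[] -> (len(lo)=1, len(hi)=0, max(lo)=6)
Step 2: insert 15 -> lo=[6] hi=[15] -> (len(lo)=1, len(hi)=1, max(lo)=6)
Step 3: insert 30 -> lo=[6, 15] hi=[30] -> (len(lo)=2, len(hi)=1, max(lo)=15)
Step 4: insert 1 -> lo=[1, 6] hi=[15, 30] -> (len(lo)=2, len(hi)=2, max(lo)=6)
Step 5: insert 20 -> lo=[1, 6, 15] hi=[20, 30] -> (len(lo)=3, len(hi)=2, max(lo)=15)
Step 6: insert 6 -> lo=[1, 6, 6] hi=[15, 20, 30] -> (len(lo)=3, len(hi)=3, max(lo)=6)
Step 7: insert 10 -> lo=[1, 6, 6, 10] hi=[15, 20, 30] -> (len(lo)=4, len(hi)=3, max(lo)=10)
Step 8: insert 49 -> lo=[1, 6, 6, 10] hi=[15, 20, 30, 49] -> (len(lo)=4, len(hi)=4, max(lo)=10)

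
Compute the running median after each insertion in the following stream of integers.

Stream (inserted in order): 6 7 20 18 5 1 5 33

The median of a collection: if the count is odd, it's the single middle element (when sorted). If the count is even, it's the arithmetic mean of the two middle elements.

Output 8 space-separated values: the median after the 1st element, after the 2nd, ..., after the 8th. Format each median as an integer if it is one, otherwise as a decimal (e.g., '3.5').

Answer: 6 6.5 7 12.5 7 6.5 6 6.5

Derivation:
Step 1: insert 6 -> lo=[6] (size 1, max 6) hi=[] (size 0) -> median=6
Step 2: insert 7 -> lo=[6] (size 1, max 6) hi=[7] (size 1, min 7) -> median=6.5
Step 3: insert 20 -> lo=[6, 7] (size 2, max 7) hi=[20] (size 1, min 20) -> median=7
Step 4: insert 18 -> lo=[6, 7] (size 2, max 7) hi=[18, 20] (size 2, min 18) -> median=12.5
Step 5: insert 5 -> lo=[5, 6, 7] (size 3, max 7) hi=[18, 20] (size 2, min 18) -> median=7
Step 6: insert 1 -> lo=[1, 5, 6] (size 3, max 6) hi=[7, 18, 20] (size 3, min 7) -> median=6.5
Step 7: insert 5 -> lo=[1, 5, 5, 6] (size 4, max 6) hi=[7, 18, 20] (size 3, min 7) -> median=6
Step 8: insert 33 -> lo=[1, 5, 5, 6] (size 4, max 6) hi=[7, 18, 20, 33] (size 4, min 7) -> median=6.5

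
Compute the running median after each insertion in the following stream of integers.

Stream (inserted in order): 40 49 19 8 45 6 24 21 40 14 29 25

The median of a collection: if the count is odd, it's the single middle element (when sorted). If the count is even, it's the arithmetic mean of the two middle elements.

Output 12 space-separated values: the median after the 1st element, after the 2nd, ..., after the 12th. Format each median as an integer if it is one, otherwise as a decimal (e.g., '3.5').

Answer: 40 44.5 40 29.5 40 29.5 24 22.5 24 22.5 24 24.5

Derivation:
Step 1: insert 40 -> lo=[40] (size 1, max 40) hi=[] (size 0) -> median=40
Step 2: insert 49 -> lo=[40] (size 1, max 40) hi=[49] (size 1, min 49) -> median=44.5
Step 3: insert 19 -> lo=[19, 40] (size 2, max 40) hi=[49] (size 1, min 49) -> median=40
Step 4: insert 8 -> lo=[8, 19] (size 2, max 19) hi=[40, 49] (size 2, min 40) -> median=29.5
Step 5: insert 45 -> lo=[8, 19, 40] (size 3, max 40) hi=[45, 49] (size 2, min 45) -> median=40
Step 6: insert 6 -> lo=[6, 8, 19] (size 3, max 19) hi=[40, 45, 49] (size 3, min 40) -> median=29.5
Step 7: insert 24 -> lo=[6, 8, 19, 24] (size 4, max 24) hi=[40, 45, 49] (size 3, min 40) -> median=24
Step 8: insert 21 -> lo=[6, 8, 19, 21] (size 4, max 21) hi=[24, 40, 45, 49] (size 4, min 24) -> median=22.5
Step 9: insert 40 -> lo=[6, 8, 19, 21, 24] (size 5, max 24) hi=[40, 40, 45, 49] (size 4, min 40) -> median=24
Step 10: insert 14 -> lo=[6, 8, 14, 19, 21] (size 5, max 21) hi=[24, 40, 40, 45, 49] (size 5, min 24) -> median=22.5
Step 11: insert 29 -> lo=[6, 8, 14, 19, 21, 24] (size 6, max 24) hi=[29, 40, 40, 45, 49] (size 5, min 29) -> median=24
Step 12: insert 25 -> lo=[6, 8, 14, 19, 21, 24] (size 6, max 24) hi=[25, 29, 40, 40, 45, 49] (size 6, min 25) -> median=24.5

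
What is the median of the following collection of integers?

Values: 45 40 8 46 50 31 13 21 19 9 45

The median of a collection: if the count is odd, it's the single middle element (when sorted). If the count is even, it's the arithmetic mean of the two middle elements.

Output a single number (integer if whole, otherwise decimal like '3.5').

Answer: 31

Derivation:
Step 1: insert 45 -> lo=[45] (size 1, max 45) hi=[] (size 0) -> median=45
Step 2: insert 40 -> lo=[40] (size 1, max 40) hi=[45] (size 1, min 45) -> median=42.5
Step 3: insert 8 -> lo=[8, 40] (size 2, max 40) hi=[45] (size 1, min 45) -> median=40
Step 4: insert 46 -> lo=[8, 40] (size 2, max 40) hi=[45, 46] (size 2, min 45) -> median=42.5
Step 5: insert 50 -> lo=[8, 40, 45] (size 3, max 45) hi=[46, 50] (size 2, min 46) -> median=45
Step 6: insert 31 -> lo=[8, 31, 40] (size 3, max 40) hi=[45, 46, 50] (size 3, min 45) -> median=42.5
Step 7: insert 13 -> lo=[8, 13, 31, 40] (size 4, max 40) hi=[45, 46, 50] (size 3, min 45) -> median=40
Step 8: insert 21 -> lo=[8, 13, 21, 31] (size 4, max 31) hi=[40, 45, 46, 50] (size 4, min 40) -> median=35.5
Step 9: insert 19 -> lo=[8, 13, 19, 21, 31] (size 5, max 31) hi=[40, 45, 46, 50] (size 4, min 40) -> median=31
Step 10: insert 9 -> lo=[8, 9, 13, 19, 21] (size 5, max 21) hi=[31, 40, 45, 46, 50] (size 5, min 31) -> median=26
Step 11: insert 45 -> lo=[8, 9, 13, 19, 21, 31] (size 6, max 31) hi=[40, 45, 45, 46, 50] (size 5, min 40) -> median=31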